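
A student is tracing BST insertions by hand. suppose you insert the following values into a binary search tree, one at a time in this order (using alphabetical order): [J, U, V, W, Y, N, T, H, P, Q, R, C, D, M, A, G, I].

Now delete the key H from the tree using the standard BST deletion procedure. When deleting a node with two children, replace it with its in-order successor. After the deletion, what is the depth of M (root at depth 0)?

Insert J: tree is empty, so J becomes the root.
Insert U: U > J → go right. Place as right child of J.
Insert V: V > J → go right; V > U → go right. Place as right child of U.
Insert W: W > J → go right; W > U → go right; W > V → go right. Place as right child of V.
Insert Y: Y > J → go right; Y > U → go right; Y > V → go right; Y > W → go right. Place as right child of W.
Insert N: N > J → go right; N < U → go left. Place as left child of U.
Insert T: T > J → go right; T < U → go left; T > N → go right. Place as right child of N.
Insert H: H < J → go left. Place as left child of J.
Insert P: P > J → go right; P < U → go left; P > N → go right; P < T → go left. Place as left child of T.
Insert Q: Q > J → go right; Q < U → go left; Q > N → go right; Q < T → go left; Q > P → go right. Place as right child of P.
Insert R: R > J → go right; R < U → go left; R > N → go right; R < T → go left; R > P → go right; R > Q → go right. Place as right child of Q.
Insert C: C < J → go left; C < H → go left. Place as left child of H.
Insert D: D < J → go left; D < H → go left; D > C → go right. Place as right child of C.
Insert M: M > J → go right; M < U → go left; M < N → go left. Place as left child of N.
Insert A: A < J → go left; A < H → go left; A < C → go left. Place as left child of C.
Insert G: G < J → go left; G < H → go left; G > C → go right; G > D → go right. Place as right child of D.
Insert I: I < J → go left; I > H → go right. Place as right child of H.

Delete H (two children — replace with in-order successor).
After deletion, path to M: J → U → N → M.

3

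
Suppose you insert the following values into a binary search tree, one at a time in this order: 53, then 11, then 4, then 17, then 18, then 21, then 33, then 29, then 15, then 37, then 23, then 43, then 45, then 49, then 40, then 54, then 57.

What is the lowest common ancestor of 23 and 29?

53: root
11: left child of 53 (depth 1)
4: left child of 11 (depth 2)
17: right child of 11 (depth 2)
18: right child of 17 (depth 3)
21: right child of 18 (depth 4)
33: right child of 21 (depth 5)
29: left child of 33 (depth 6)
15: left child of 17 (depth 3)
37: right child of 33 (depth 6)
23: left child of 29 (depth 7)
43: right child of 37 (depth 7)
45: right child of 43 (depth 8)
49: right child of 45 (depth 9)
40: left child of 43 (depth 8)
54: right child of 53 (depth 1)
57: right child of 54 (depth 2)

Path to 23: 53 → 11 → 17 → 18 → 21 → 33 → 29 → 23
Path to 29: 53 → 11 → 17 → 18 → 21 → 33 → 29
29 lies on both paths and is an ancestor of the other node.

29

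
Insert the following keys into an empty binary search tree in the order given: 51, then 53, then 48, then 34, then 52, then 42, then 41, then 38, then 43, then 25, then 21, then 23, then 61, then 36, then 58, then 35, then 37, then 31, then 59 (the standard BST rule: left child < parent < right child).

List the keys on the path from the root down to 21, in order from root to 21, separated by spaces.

51 48 34 25 21

Insert 51: tree is empty, so 51 becomes the root.
Insert 53: 53 > 51 → go right. Place as right child of 51.
Insert 48: 48 < 51 → go left. Place as left child of 51.
Insert 34: 34 < 51 → go left; 34 < 48 → go left. Place as left child of 48.
Insert 52: 52 > 51 → go right; 52 < 53 → go left. Place as left child of 53.
Insert 42: 42 < 51 → go left; 42 < 48 → go left; 42 > 34 → go right. Place as right child of 34.
Insert 41: 41 < 51 → go left; 41 < 48 → go left; 41 > 34 → go right; 41 < 42 → go left. Place as left child of 42.
Insert 38: 38 < 51 → go left; 38 < 48 → go left; 38 > 34 → go right; 38 < 42 → go left; 38 < 41 → go left. Place as left child of 41.
Insert 43: 43 < 51 → go left; 43 < 48 → go left; 43 > 34 → go right; 43 > 42 → go right. Place as right child of 42.
Insert 25: 25 < 51 → go left; 25 < 48 → go left; 25 < 34 → go left. Place as left child of 34.
Insert 21: 21 < 51 → go left; 21 < 48 → go left; 21 < 34 → go left; 21 < 25 → go left. Place as left child of 25.
Insert 23: 23 < 51 → go left; 23 < 48 → go left; 23 < 34 → go left; 23 < 25 → go left; 23 > 21 → go right. Place as right child of 21.
Insert 61: 61 > 51 → go right; 61 > 53 → go right. Place as right child of 53.
Insert 36: 36 < 51 → go left; 36 < 48 → go left; 36 > 34 → go right; 36 < 42 → go left; 36 < 41 → go left; 36 < 38 → go left. Place as left child of 38.
Insert 58: 58 > 51 → go right; 58 > 53 → go right; 58 < 61 → go left. Place as left child of 61.
Insert 35: 35 < 51 → go left; 35 < 48 → go left; 35 > 34 → go right; 35 < 42 → go left; 35 < 41 → go left; 35 < 38 → go left; 35 < 36 → go left. Place as left child of 36.
Insert 37: 37 < 51 → go left; 37 < 48 → go left; 37 > 34 → go right; 37 < 42 → go left; 37 < 41 → go left; 37 < 38 → go left; 37 > 36 → go right. Place as right child of 36.
Insert 31: 31 < 51 → go left; 31 < 48 → go left; 31 < 34 → go left; 31 > 25 → go right. Place as right child of 25.
Insert 59: 59 > 51 → go right; 59 > 53 → go right; 59 < 61 → go left; 59 > 58 → go right. Place as right child of 58.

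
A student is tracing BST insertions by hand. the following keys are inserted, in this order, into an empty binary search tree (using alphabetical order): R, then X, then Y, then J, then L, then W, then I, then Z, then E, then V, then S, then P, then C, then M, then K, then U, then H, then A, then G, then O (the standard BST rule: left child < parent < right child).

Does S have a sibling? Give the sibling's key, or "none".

R: root
X: right child of R (depth 1)
Y: right child of X (depth 2)
J: left child of R (depth 1)
L: right child of J (depth 2)
W: left child of X (depth 2)
I: left child of J (depth 2)
Z: right child of Y (depth 3)
E: left child of I (depth 3)
V: left child of W (depth 3)
S: left child of V (depth 4)
P: right child of L (depth 3)
C: left child of E (depth 4)
M: left child of P (depth 4)
K: left child of L (depth 3)
U: right child of S (depth 5)
H: right child of E (depth 4)
A: left child of C (depth 5)
G: left child of H (depth 5)
O: right child of M (depth 5)

S's parent is V, which has only one child.

none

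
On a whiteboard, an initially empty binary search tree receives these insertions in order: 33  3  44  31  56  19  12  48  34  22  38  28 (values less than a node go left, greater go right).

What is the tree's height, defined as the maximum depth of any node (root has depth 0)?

Insert 33: tree is empty, so 33 becomes the root.
Insert 3: 3 < 33 → go left. Place as left child of 33.
Insert 44: 44 > 33 → go right. Place as right child of 33.
Insert 31: 31 < 33 → go left; 31 > 3 → go right. Place as right child of 3.
Insert 56: 56 > 33 → go right; 56 > 44 → go right. Place as right child of 44.
Insert 19: 19 < 33 → go left; 19 > 3 → go right; 19 < 31 → go left. Place as left child of 31.
Insert 12: 12 < 33 → go left; 12 > 3 → go right; 12 < 31 → go left; 12 < 19 → go left. Place as left child of 19.
Insert 48: 48 > 33 → go right; 48 > 44 → go right; 48 < 56 → go left. Place as left child of 56.
Insert 34: 34 > 33 → go right; 34 < 44 → go left. Place as left child of 44.
Insert 22: 22 < 33 → go left; 22 > 3 → go right; 22 < 31 → go left; 22 > 19 → go right. Place as right child of 19.
Insert 38: 38 > 33 → go right; 38 < 44 → go left; 38 > 34 → go right. Place as right child of 34.
Insert 28: 28 < 33 → go left; 28 > 3 → go right; 28 < 31 → go left; 28 > 19 → go right; 28 > 22 → go right. Place as right child of 22.

The deepest node is 28 at depth 5.

5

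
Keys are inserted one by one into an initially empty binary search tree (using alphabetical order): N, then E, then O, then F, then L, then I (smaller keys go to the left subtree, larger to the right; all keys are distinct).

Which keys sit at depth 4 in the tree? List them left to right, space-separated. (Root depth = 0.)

I

Insert N: tree is empty, so N becomes the root.
Insert E: E < N → go left. Place as left child of N.
Insert O: O > N → go right. Place as right child of N.
Insert F: F < N → go left; F > E → go right. Place as right child of E.
Insert L: L < N → go left; L > E → go right; L > F → go right. Place as right child of F.
Insert I: I < N → go left; I > E → go right; I > F → go right; I < L → go left. Place as left child of L.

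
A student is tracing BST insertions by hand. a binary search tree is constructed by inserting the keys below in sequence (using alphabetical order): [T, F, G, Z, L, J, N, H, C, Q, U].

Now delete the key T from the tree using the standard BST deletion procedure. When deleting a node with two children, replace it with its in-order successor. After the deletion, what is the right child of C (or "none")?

Resulting structure (node: left, right):
  T: L=F, R=Z
  F: L=C, R=G
  G: L=–, R=L
  Z: L=U, R=–
  L: L=J, R=N
  J: L=H, R=–
  N: L=–, R=Q
  H: L=–, R=–
  C: L=–, R=–
  Q: L=–, R=–
  U: L=–, R=–

Delete T (two children — replace with in-order successor).
After deletion, C's right child: none.

none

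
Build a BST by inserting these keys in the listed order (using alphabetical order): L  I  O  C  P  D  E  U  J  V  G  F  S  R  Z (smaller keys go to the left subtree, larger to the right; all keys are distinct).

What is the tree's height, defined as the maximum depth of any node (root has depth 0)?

L: root
I: left child of L (depth 1)
O: right child of L (depth 1)
C: left child of I (depth 2)
P: right child of O (depth 2)
D: right child of C (depth 3)
E: right child of D (depth 4)
U: right child of P (depth 3)
J: right child of I (depth 2)
V: right child of U (depth 4)
G: right child of E (depth 5)
F: left child of G (depth 6)
S: left child of U (depth 4)
R: left child of S (depth 5)
Z: right child of V (depth 5)

The deepest node is F at depth 6.

6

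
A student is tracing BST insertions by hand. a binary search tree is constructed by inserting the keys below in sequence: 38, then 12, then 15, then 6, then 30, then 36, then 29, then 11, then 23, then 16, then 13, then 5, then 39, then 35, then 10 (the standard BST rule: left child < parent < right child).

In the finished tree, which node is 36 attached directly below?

30

Insert 38: tree is empty, so 38 becomes the root.
Insert 12: 12 < 38 → go left. Place as left child of 38.
Insert 15: 15 < 38 → go left; 15 > 12 → go right. Place as right child of 12.
Insert 6: 6 < 38 → go left; 6 < 12 → go left. Place as left child of 12.
Insert 30: 30 < 38 → go left; 30 > 12 → go right; 30 > 15 → go right. Place as right child of 15.
Insert 36: 36 < 38 → go left; 36 > 12 → go right; 36 > 15 → go right; 36 > 30 → go right. Place as right child of 30.
Insert 29: 29 < 38 → go left; 29 > 12 → go right; 29 > 15 → go right; 29 < 30 → go left. Place as left child of 30.
Insert 11: 11 < 38 → go left; 11 < 12 → go left; 11 > 6 → go right. Place as right child of 6.
Insert 23: 23 < 38 → go left; 23 > 12 → go right; 23 > 15 → go right; 23 < 30 → go left; 23 < 29 → go left. Place as left child of 29.
Insert 16: 16 < 38 → go left; 16 > 12 → go right; 16 > 15 → go right; 16 < 30 → go left; 16 < 29 → go left; 16 < 23 → go left. Place as left child of 23.
Insert 13: 13 < 38 → go left; 13 > 12 → go right; 13 < 15 → go left. Place as left child of 15.
Insert 5: 5 < 38 → go left; 5 < 12 → go left; 5 < 6 → go left. Place as left child of 6.
Insert 39: 39 > 38 → go right. Place as right child of 38.
Insert 35: 35 < 38 → go left; 35 > 12 → go right; 35 > 15 → go right; 35 > 30 → go right; 35 < 36 → go left. Place as left child of 36.
Insert 10: 10 < 38 → go left; 10 < 12 → go left; 10 > 6 → go right; 10 < 11 → go left. Place as left child of 11.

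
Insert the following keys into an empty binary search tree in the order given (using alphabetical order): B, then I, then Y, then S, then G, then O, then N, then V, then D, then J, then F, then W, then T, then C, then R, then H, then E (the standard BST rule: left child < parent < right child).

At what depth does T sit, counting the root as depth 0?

B: root
I: right child of B (depth 1)
Y: right child of I (depth 2)
S: left child of Y (depth 3)
G: left child of I (depth 2)
O: left child of S (depth 4)
N: left child of O (depth 5)
V: right child of S (depth 4)
D: left child of G (depth 3)
J: left child of N (depth 6)
F: right child of D (depth 4)
W: right child of V (depth 5)
T: left child of V (depth 5)
C: left child of D (depth 4)
R: right child of O (depth 5)
H: right child of G (depth 3)
E: left child of F (depth 5)

Path to T: B → I → Y → S → V → T, which is 5 edges.

5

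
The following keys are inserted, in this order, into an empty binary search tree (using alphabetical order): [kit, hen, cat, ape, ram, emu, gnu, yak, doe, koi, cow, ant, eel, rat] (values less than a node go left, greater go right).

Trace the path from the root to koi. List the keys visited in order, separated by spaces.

kit: root
hen: left child of kit (depth 1)
cat: left child of hen (depth 2)
ape: left child of cat (depth 3)
ram: right child of kit (depth 1)
emu: right child of cat (depth 3)
gnu: right child of emu (depth 4)
yak: right child of ram (depth 2)
doe: left child of emu (depth 4)
koi: left child of ram (depth 2)
cow: left child of doe (depth 5)
ant: left child of ape (depth 4)
eel: right child of doe (depth 5)
rat: left child of yak (depth 3)

kit ram koi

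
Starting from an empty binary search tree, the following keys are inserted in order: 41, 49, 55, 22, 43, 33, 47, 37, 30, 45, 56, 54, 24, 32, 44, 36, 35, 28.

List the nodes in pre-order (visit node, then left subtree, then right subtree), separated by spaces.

41: root
49: right child of 41 (depth 1)
55: right child of 49 (depth 2)
22: left child of 41 (depth 1)
43: left child of 49 (depth 2)
33: right child of 22 (depth 2)
47: right child of 43 (depth 3)
37: right child of 33 (depth 3)
30: left child of 33 (depth 3)
45: left child of 47 (depth 4)
56: right child of 55 (depth 3)
54: left child of 55 (depth 3)
24: left child of 30 (depth 4)
32: right child of 30 (depth 4)
44: left child of 45 (depth 5)
36: left child of 37 (depth 4)
35: left child of 36 (depth 5)
28: right child of 24 (depth 5)

41 22 33 30 24 28 32 37 36 35 49 43 47 45 44 55 54 56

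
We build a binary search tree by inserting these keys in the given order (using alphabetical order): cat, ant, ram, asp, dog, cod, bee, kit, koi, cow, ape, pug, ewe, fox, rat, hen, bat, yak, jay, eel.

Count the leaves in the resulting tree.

cat: root
ant: left child of cat (depth 1)
ram: right child of cat (depth 1)
asp: right child of ant (depth 2)
dog: left child of ram (depth 2)
cod: left child of dog (depth 3)
bee: right child of asp (depth 3)
kit: right child of dog (depth 3)
koi: right child of kit (depth 4)
cow: right child of cod (depth 4)
ape: left child of asp (depth 3)
pug: right child of koi (depth 5)
ewe: left child of kit (depth 4)
fox: right child of ewe (depth 5)
rat: right child of ram (depth 2)
hen: right child of fox (depth 6)
bat: left child of bee (depth 4)
yak: right child of rat (depth 3)
jay: right child of hen (depth 7)
eel: left child of ewe (depth 5)

Leaves: ape, bat, cow, eel, jay, pug, yak — 7 in total.

7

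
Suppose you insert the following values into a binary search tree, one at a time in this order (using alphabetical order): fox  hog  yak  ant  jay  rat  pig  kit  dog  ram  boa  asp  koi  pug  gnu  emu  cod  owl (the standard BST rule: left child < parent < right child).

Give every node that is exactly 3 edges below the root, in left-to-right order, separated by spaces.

boa emu jay

fox: root
hog: right child of fox (depth 1)
yak: right child of hog (depth 2)
ant: left child of fox (depth 1)
jay: left child of yak (depth 3)
rat: right child of jay (depth 4)
pig: left child of rat (depth 5)
kit: left child of pig (depth 6)
dog: right child of ant (depth 2)
ram: right child of pig (depth 6)
boa: left child of dog (depth 3)
asp: left child of boa (depth 4)
koi: right child of kit (depth 7)
pug: left child of ram (depth 7)
gnu: left child of hog (depth 2)
emu: right child of dog (depth 3)
cod: right child of boa (depth 4)
owl: right child of koi (depth 8)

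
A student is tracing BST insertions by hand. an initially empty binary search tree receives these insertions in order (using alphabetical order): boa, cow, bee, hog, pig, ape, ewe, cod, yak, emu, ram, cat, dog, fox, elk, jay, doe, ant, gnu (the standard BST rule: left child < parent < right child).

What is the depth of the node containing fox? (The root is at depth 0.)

boa: root
cow: right child of boa (depth 1)
bee: left child of boa (depth 1)
hog: right child of cow (depth 2)
pig: right child of hog (depth 3)
ape: left child of bee (depth 2)
ewe: left child of hog (depth 3)
cod: left child of cow (depth 2)
yak: right child of pig (depth 4)
emu: left child of ewe (depth 4)
ram: left child of yak (depth 5)
cat: left child of cod (depth 3)
dog: left child of emu (depth 5)
fox: right child of ewe (depth 4)
elk: right child of dog (depth 6)
jay: left child of pig (depth 4)
doe: left child of dog (depth 6)
ant: left child of ape (depth 3)
gnu: right child of fox (depth 5)

Path to fox: boa → cow → hog → ewe → fox, which is 4 edges.

4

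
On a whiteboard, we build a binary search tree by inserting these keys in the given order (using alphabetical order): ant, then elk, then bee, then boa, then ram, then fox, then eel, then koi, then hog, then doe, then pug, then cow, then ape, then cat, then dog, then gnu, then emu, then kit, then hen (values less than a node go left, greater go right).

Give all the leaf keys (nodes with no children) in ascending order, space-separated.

Insert ant: tree is empty, so ant becomes the root.
Insert elk: elk > ant → go right. Place as right child of ant.
Insert bee: bee > ant → go right; bee < elk → go left. Place as left child of elk.
Insert boa: boa > ant → go right; boa < elk → go left; boa > bee → go right. Place as right child of bee.
Insert ram: ram > ant → go right; ram > elk → go right. Place as right child of elk.
Insert fox: fox > ant → go right; fox > elk → go right; fox < ram → go left. Place as left child of ram.
Insert eel: eel > ant → go right; eel < elk → go left; eel > bee → go right; eel > boa → go right. Place as right child of boa.
Insert koi: koi > ant → go right; koi > elk → go right; koi < ram → go left; koi > fox → go right. Place as right child of fox.
Insert hog: hog > ant → go right; hog > elk → go right; hog < ram → go left; hog > fox → go right; hog < koi → go left. Place as left child of koi.
Insert doe: doe > ant → go right; doe < elk → go left; doe > bee → go right; doe > boa → go right; doe < eel → go left. Place as left child of eel.
Insert pug: pug > ant → go right; pug > elk → go right; pug < ram → go left; pug > fox → go right; pug > koi → go right. Place as right child of koi.
Insert cow: cow > ant → go right; cow < elk → go left; cow > bee → go right; cow > boa → go right; cow < eel → go left; cow < doe → go left. Place as left child of doe.
Insert ape: ape > ant → go right; ape < elk → go left; ape < bee → go left. Place as left child of bee.
Insert cat: cat > ant → go right; cat < elk → go left; cat > bee → go right; cat > boa → go right; cat < eel → go left; cat < doe → go left; cat < cow → go left. Place as left child of cow.
Insert dog: dog > ant → go right; dog < elk → go left; dog > bee → go right; dog > boa → go right; dog < eel → go left; dog > doe → go right. Place as right child of doe.
Insert gnu: gnu > ant → go right; gnu > elk → go right; gnu < ram → go left; gnu > fox → go right; gnu < koi → go left; gnu < hog → go left. Place as left child of hog.
Insert emu: emu > ant → go right; emu > elk → go right; emu < ram → go left; emu < fox → go left. Place as left child of fox.
Insert kit: kit > ant → go right; kit > elk → go right; kit < ram → go left; kit > fox → go right; kit < koi → go left; kit > hog → go right. Place as right child of hog.
Insert hen: hen > ant → go right; hen > elk → go right; hen < ram → go left; hen > fox → go right; hen < koi → go left; hen < hog → go left; hen > gnu → go right. Place as right child of gnu.

ape cat dog emu hen kit pug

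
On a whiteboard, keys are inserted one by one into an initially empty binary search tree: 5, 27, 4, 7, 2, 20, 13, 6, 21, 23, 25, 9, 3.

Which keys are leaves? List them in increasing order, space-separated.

5: root
27: right child of 5 (depth 1)
4: left child of 5 (depth 1)
7: left child of 27 (depth 2)
2: left child of 4 (depth 2)
20: right child of 7 (depth 3)
13: left child of 20 (depth 4)
6: left child of 7 (depth 3)
21: right child of 20 (depth 4)
23: right child of 21 (depth 5)
25: right child of 23 (depth 6)
9: left child of 13 (depth 5)
3: right child of 2 (depth 3)

3 6 9 25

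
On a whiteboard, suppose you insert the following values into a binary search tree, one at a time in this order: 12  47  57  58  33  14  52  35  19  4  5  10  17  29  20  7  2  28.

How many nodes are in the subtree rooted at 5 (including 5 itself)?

Insert 12: tree is empty, so 12 becomes the root.
Insert 47: 47 > 12 → go right. Place as right child of 12.
Insert 57: 57 > 12 → go right; 57 > 47 → go right. Place as right child of 47.
Insert 58: 58 > 12 → go right; 58 > 47 → go right; 58 > 57 → go right. Place as right child of 57.
Insert 33: 33 > 12 → go right; 33 < 47 → go left. Place as left child of 47.
Insert 14: 14 > 12 → go right; 14 < 47 → go left; 14 < 33 → go left. Place as left child of 33.
Insert 52: 52 > 12 → go right; 52 > 47 → go right; 52 < 57 → go left. Place as left child of 57.
Insert 35: 35 > 12 → go right; 35 < 47 → go left; 35 > 33 → go right. Place as right child of 33.
Insert 19: 19 > 12 → go right; 19 < 47 → go left; 19 < 33 → go left; 19 > 14 → go right. Place as right child of 14.
Insert 4: 4 < 12 → go left. Place as left child of 12.
Insert 5: 5 < 12 → go left; 5 > 4 → go right. Place as right child of 4.
Insert 10: 10 < 12 → go left; 10 > 4 → go right; 10 > 5 → go right. Place as right child of 5.
Insert 17: 17 > 12 → go right; 17 < 47 → go left; 17 < 33 → go left; 17 > 14 → go right; 17 < 19 → go left. Place as left child of 19.
Insert 29: 29 > 12 → go right; 29 < 47 → go left; 29 < 33 → go left; 29 > 14 → go right; 29 > 19 → go right. Place as right child of 19.
Insert 20: 20 > 12 → go right; 20 < 47 → go left; 20 < 33 → go left; 20 > 14 → go right; 20 > 19 → go right; 20 < 29 → go left. Place as left child of 29.
Insert 7: 7 < 12 → go left; 7 > 4 → go right; 7 > 5 → go right; 7 < 10 → go left. Place as left child of 10.
Insert 2: 2 < 12 → go left; 2 < 4 → go left. Place as left child of 4.
Insert 28: 28 > 12 → go right; 28 < 47 → go left; 28 < 33 → go left; 28 > 14 → go right; 28 > 19 → go right; 28 < 29 → go left; 28 > 20 → go right. Place as right child of 20.

Subtree rooted at 5 contains: 5, 10, 7 — 3 nodes.

3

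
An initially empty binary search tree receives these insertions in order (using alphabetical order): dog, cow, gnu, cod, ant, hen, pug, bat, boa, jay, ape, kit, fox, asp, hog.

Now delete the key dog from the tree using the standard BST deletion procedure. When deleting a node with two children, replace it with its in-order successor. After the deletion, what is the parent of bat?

ant

dog: root
cow: left child of dog (depth 1)
gnu: right child of dog (depth 1)
cod: left child of cow (depth 2)
ant: left child of cod (depth 3)
hen: right child of gnu (depth 2)
pug: right child of hen (depth 3)
bat: right child of ant (depth 4)
boa: right child of bat (depth 5)
jay: left child of pug (depth 4)
ape: left child of bat (depth 5)
kit: right child of jay (depth 5)
fox: left child of gnu (depth 2)
asp: right child of ape (depth 6)
hog: left child of jay (depth 5)

Delete dog (two children — replace with in-order successor).
After deletion, bat's parent is ant.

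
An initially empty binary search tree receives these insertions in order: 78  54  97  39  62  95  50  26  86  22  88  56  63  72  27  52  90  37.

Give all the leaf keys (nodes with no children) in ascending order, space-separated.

22 37 52 56 72 90

Insert 78: tree is empty, so 78 becomes the root.
Insert 54: 54 < 78 → go left. Place as left child of 78.
Insert 97: 97 > 78 → go right. Place as right child of 78.
Insert 39: 39 < 78 → go left; 39 < 54 → go left. Place as left child of 54.
Insert 62: 62 < 78 → go left; 62 > 54 → go right. Place as right child of 54.
Insert 95: 95 > 78 → go right; 95 < 97 → go left. Place as left child of 97.
Insert 50: 50 < 78 → go left; 50 < 54 → go left; 50 > 39 → go right. Place as right child of 39.
Insert 26: 26 < 78 → go left; 26 < 54 → go left; 26 < 39 → go left. Place as left child of 39.
Insert 86: 86 > 78 → go right; 86 < 97 → go left; 86 < 95 → go left. Place as left child of 95.
Insert 22: 22 < 78 → go left; 22 < 54 → go left; 22 < 39 → go left; 22 < 26 → go left. Place as left child of 26.
Insert 88: 88 > 78 → go right; 88 < 97 → go left; 88 < 95 → go left; 88 > 86 → go right. Place as right child of 86.
Insert 56: 56 < 78 → go left; 56 > 54 → go right; 56 < 62 → go left. Place as left child of 62.
Insert 63: 63 < 78 → go left; 63 > 54 → go right; 63 > 62 → go right. Place as right child of 62.
Insert 72: 72 < 78 → go left; 72 > 54 → go right; 72 > 62 → go right; 72 > 63 → go right. Place as right child of 63.
Insert 27: 27 < 78 → go left; 27 < 54 → go left; 27 < 39 → go left; 27 > 26 → go right. Place as right child of 26.
Insert 52: 52 < 78 → go left; 52 < 54 → go left; 52 > 39 → go right; 52 > 50 → go right. Place as right child of 50.
Insert 90: 90 > 78 → go right; 90 < 97 → go left; 90 < 95 → go left; 90 > 86 → go right; 90 > 88 → go right. Place as right child of 88.
Insert 37: 37 < 78 → go left; 37 < 54 → go left; 37 < 39 → go left; 37 > 26 → go right; 37 > 27 → go right. Place as right child of 27.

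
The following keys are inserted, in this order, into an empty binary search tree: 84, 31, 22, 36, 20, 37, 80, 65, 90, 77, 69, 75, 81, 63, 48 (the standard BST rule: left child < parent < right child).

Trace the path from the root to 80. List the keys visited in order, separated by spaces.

Resulting structure (node: left, right):
  84: L=31, R=90
  31: L=22, R=36
  22: L=20, R=–
  36: L=–, R=37
  20: L=–, R=–
  37: L=–, R=80
  80: L=65, R=81
  65: L=63, R=77
  90: L=–, R=–
  77: L=69, R=–
  69: L=–, R=75
  75: L=–, R=–
  81: L=–, R=–
  63: L=48, R=–
  48: L=–, R=–

84 31 36 37 80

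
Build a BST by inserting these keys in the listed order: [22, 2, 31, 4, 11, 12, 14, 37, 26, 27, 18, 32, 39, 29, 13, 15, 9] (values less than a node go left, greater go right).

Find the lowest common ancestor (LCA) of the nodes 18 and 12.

Resulting structure (node: left, right):
  22: L=2, R=31
  2: L=–, R=4
  31: L=26, R=37
  4: L=–, R=11
  11: L=9, R=12
  12: L=–, R=14
  14: L=13, R=18
  37: L=32, R=39
  26: L=–, R=27
  27: L=–, R=29
  18: L=15, R=–
  32: L=–, R=–
  39: L=–, R=–
  29: L=–, R=–
  13: L=–, R=–
  15: L=–, R=–
  9: L=–, R=–

Path to 18: 22 → 2 → 4 → 11 → 12 → 14 → 18
Path to 12: 22 → 2 → 4 → 11 → 12
12 lies on both paths and is an ancestor of the other node.

12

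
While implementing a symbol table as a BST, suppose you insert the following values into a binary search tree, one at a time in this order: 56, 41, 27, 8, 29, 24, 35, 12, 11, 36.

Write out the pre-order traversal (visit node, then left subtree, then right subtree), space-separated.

56: root
41: left child of 56 (depth 1)
27: left child of 41 (depth 2)
8: left child of 27 (depth 3)
29: right child of 27 (depth 3)
24: right child of 8 (depth 4)
35: right child of 29 (depth 4)
12: left child of 24 (depth 5)
11: left child of 12 (depth 6)
36: right child of 35 (depth 5)

56 41 27 8 24 12 11 29 35 36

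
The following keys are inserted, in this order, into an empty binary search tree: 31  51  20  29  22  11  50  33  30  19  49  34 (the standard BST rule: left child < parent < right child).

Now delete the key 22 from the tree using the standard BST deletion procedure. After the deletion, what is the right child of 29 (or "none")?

30

Insert 31: tree is empty, so 31 becomes the root.
Insert 51: 51 > 31 → go right. Place as right child of 31.
Insert 20: 20 < 31 → go left. Place as left child of 31.
Insert 29: 29 < 31 → go left; 29 > 20 → go right. Place as right child of 20.
Insert 22: 22 < 31 → go left; 22 > 20 → go right; 22 < 29 → go left. Place as left child of 29.
Insert 11: 11 < 31 → go left; 11 < 20 → go left. Place as left child of 20.
Insert 50: 50 > 31 → go right; 50 < 51 → go left. Place as left child of 51.
Insert 33: 33 > 31 → go right; 33 < 51 → go left; 33 < 50 → go left. Place as left child of 50.
Insert 30: 30 < 31 → go left; 30 > 20 → go right; 30 > 29 → go right. Place as right child of 29.
Insert 19: 19 < 31 → go left; 19 < 20 → go left; 19 > 11 → go right. Place as right child of 11.
Insert 49: 49 > 31 → go right; 49 < 51 → go left; 49 < 50 → go left; 49 > 33 → go right. Place as right child of 33.
Insert 34: 34 > 31 → go right; 34 < 51 → go left; 34 < 50 → go left; 34 > 33 → go right; 34 < 49 → go left. Place as left child of 49.

Delete 22 (at most one child — splice it out).
After deletion, 29's right child: 30.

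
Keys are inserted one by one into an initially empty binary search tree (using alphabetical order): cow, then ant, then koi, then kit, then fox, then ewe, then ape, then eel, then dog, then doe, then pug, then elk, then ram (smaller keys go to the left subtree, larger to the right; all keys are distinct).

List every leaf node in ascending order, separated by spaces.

cow: root
ant: left child of cow (depth 1)
koi: right child of cow (depth 1)
kit: left child of koi (depth 2)
fox: left child of kit (depth 3)
ewe: left child of fox (depth 4)
ape: right child of ant (depth 2)
eel: left child of ewe (depth 5)
dog: left child of eel (depth 6)
doe: left child of dog (depth 7)
pug: right child of koi (depth 2)
elk: right child of eel (depth 6)
ram: right child of pug (depth 3)

ape doe elk ram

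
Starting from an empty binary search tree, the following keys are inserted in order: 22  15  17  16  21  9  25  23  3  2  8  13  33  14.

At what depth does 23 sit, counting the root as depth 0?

Insert 22: tree is empty, so 22 becomes the root.
Insert 15: 15 < 22 → go left. Place as left child of 22.
Insert 17: 17 < 22 → go left; 17 > 15 → go right. Place as right child of 15.
Insert 16: 16 < 22 → go left; 16 > 15 → go right; 16 < 17 → go left. Place as left child of 17.
Insert 21: 21 < 22 → go left; 21 > 15 → go right; 21 > 17 → go right. Place as right child of 17.
Insert 9: 9 < 22 → go left; 9 < 15 → go left. Place as left child of 15.
Insert 25: 25 > 22 → go right. Place as right child of 22.
Insert 23: 23 > 22 → go right; 23 < 25 → go left. Place as left child of 25.
Insert 3: 3 < 22 → go left; 3 < 15 → go left; 3 < 9 → go left. Place as left child of 9.
Insert 2: 2 < 22 → go left; 2 < 15 → go left; 2 < 9 → go left; 2 < 3 → go left. Place as left child of 3.
Insert 8: 8 < 22 → go left; 8 < 15 → go left; 8 < 9 → go left; 8 > 3 → go right. Place as right child of 3.
Insert 13: 13 < 22 → go left; 13 < 15 → go left; 13 > 9 → go right. Place as right child of 9.
Insert 33: 33 > 22 → go right; 33 > 25 → go right. Place as right child of 25.
Insert 14: 14 < 22 → go left; 14 < 15 → go left; 14 > 9 → go right; 14 > 13 → go right. Place as right child of 13.

Path to 23: 22 → 25 → 23, which is 2 edges.

2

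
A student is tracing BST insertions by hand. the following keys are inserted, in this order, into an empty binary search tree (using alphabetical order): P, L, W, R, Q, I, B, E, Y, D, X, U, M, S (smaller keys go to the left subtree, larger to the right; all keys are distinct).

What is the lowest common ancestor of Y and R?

P: root
L: left child of P (depth 1)
W: right child of P (depth 1)
R: left child of W (depth 2)
Q: left child of R (depth 3)
I: left child of L (depth 2)
B: left child of I (depth 3)
E: right child of B (depth 4)
Y: right child of W (depth 2)
D: left child of E (depth 5)
X: left child of Y (depth 3)
U: right child of R (depth 3)
M: right child of L (depth 2)
S: left child of U (depth 4)

Path to Y: P → W → Y
Path to R: P → W → R
The paths share a prefix ending at W, then split left and right.

W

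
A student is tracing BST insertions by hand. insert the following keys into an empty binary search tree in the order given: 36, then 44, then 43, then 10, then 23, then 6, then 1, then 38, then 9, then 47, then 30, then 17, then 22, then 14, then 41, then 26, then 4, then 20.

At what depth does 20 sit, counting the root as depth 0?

5

36: root
44: right child of 36 (depth 1)
43: left child of 44 (depth 2)
10: left child of 36 (depth 1)
23: right child of 10 (depth 2)
6: left child of 10 (depth 2)
1: left child of 6 (depth 3)
38: left child of 43 (depth 3)
9: right child of 6 (depth 3)
47: right child of 44 (depth 2)
30: right child of 23 (depth 3)
17: left child of 23 (depth 3)
22: right child of 17 (depth 4)
14: left child of 17 (depth 4)
41: right child of 38 (depth 4)
26: left child of 30 (depth 4)
4: right child of 1 (depth 4)
20: left child of 22 (depth 5)

Path to 20: 36 → 10 → 23 → 17 → 22 → 20, which is 5 edges.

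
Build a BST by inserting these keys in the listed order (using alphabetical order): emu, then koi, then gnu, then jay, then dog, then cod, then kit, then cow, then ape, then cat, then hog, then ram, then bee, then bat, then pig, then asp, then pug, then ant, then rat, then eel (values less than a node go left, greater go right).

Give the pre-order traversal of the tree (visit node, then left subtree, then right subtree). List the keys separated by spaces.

Insert emu: tree is empty, so emu becomes the root.
Insert koi: koi > emu → go right. Place as right child of emu.
Insert gnu: gnu > emu → go right; gnu < koi → go left. Place as left child of koi.
Insert jay: jay > emu → go right; jay < koi → go left; jay > gnu → go right. Place as right child of gnu.
Insert dog: dog < emu → go left. Place as left child of emu.
Insert cod: cod < emu → go left; cod < dog → go left. Place as left child of dog.
Insert kit: kit > emu → go right; kit < koi → go left; kit > gnu → go right; kit > jay → go right. Place as right child of jay.
Insert cow: cow < emu → go left; cow < dog → go left; cow > cod → go right. Place as right child of cod.
Insert ape: ape < emu → go left; ape < dog → go left; ape < cod → go left. Place as left child of cod.
Insert cat: cat < emu → go left; cat < dog → go left; cat < cod → go left; cat > ape → go right. Place as right child of ape.
Insert hog: hog > emu → go right; hog < koi → go left; hog > gnu → go right; hog < jay → go left. Place as left child of jay.
Insert ram: ram > emu → go right; ram > koi → go right. Place as right child of koi.
Insert bee: bee < emu → go left; bee < dog → go left; bee < cod → go left; bee > ape → go right; bee < cat → go left. Place as left child of cat.
Insert bat: bat < emu → go left; bat < dog → go left; bat < cod → go left; bat > ape → go right; bat < cat → go left; bat < bee → go left. Place as left child of bee.
Insert pig: pig > emu → go right; pig > koi → go right; pig < ram → go left. Place as left child of ram.
Insert asp: asp < emu → go left; asp < dog → go left; asp < cod → go left; asp > ape → go right; asp < cat → go left; asp < bee → go left; asp < bat → go left. Place as left child of bat.
Insert pug: pug > emu → go right; pug > koi → go right; pug < ram → go left; pug > pig → go right. Place as right child of pig.
Insert ant: ant < emu → go left; ant < dog → go left; ant < cod → go left; ant < ape → go left. Place as left child of ape.
Insert rat: rat > emu → go right; rat > koi → go right; rat > ram → go right. Place as right child of ram.
Insert eel: eel < emu → go left; eel > dog → go right. Place as right child of dog.

emu dog cod ape ant cat bee bat asp cow eel koi gnu jay hog kit ram pig pug rat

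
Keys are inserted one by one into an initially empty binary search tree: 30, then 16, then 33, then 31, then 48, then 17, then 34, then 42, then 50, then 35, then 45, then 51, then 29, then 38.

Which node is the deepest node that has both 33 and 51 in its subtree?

30: root
16: left child of 30 (depth 1)
33: right child of 30 (depth 1)
31: left child of 33 (depth 2)
48: right child of 33 (depth 2)
17: right child of 16 (depth 2)
34: left child of 48 (depth 3)
42: right child of 34 (depth 4)
50: right child of 48 (depth 3)
35: left child of 42 (depth 5)
45: right child of 42 (depth 5)
51: right child of 50 (depth 4)
29: right child of 17 (depth 3)
38: right child of 35 (depth 6)

Path to 33: 30 → 33
Path to 51: 30 → 33 → 48 → 50 → 51
33 lies on both paths and is an ancestor of the other node.

33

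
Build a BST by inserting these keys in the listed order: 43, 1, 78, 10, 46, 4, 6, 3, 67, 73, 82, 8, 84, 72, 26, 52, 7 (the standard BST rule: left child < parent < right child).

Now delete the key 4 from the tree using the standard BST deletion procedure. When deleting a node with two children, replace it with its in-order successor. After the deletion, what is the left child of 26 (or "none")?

none

Insert 43: tree is empty, so 43 becomes the root.
Insert 1: 1 < 43 → go left. Place as left child of 43.
Insert 78: 78 > 43 → go right. Place as right child of 43.
Insert 10: 10 < 43 → go left; 10 > 1 → go right. Place as right child of 1.
Insert 46: 46 > 43 → go right; 46 < 78 → go left. Place as left child of 78.
Insert 4: 4 < 43 → go left; 4 > 1 → go right; 4 < 10 → go left. Place as left child of 10.
Insert 6: 6 < 43 → go left; 6 > 1 → go right; 6 < 10 → go left; 6 > 4 → go right. Place as right child of 4.
Insert 3: 3 < 43 → go left; 3 > 1 → go right; 3 < 10 → go left; 3 < 4 → go left. Place as left child of 4.
Insert 67: 67 > 43 → go right; 67 < 78 → go left; 67 > 46 → go right. Place as right child of 46.
Insert 73: 73 > 43 → go right; 73 < 78 → go left; 73 > 46 → go right; 73 > 67 → go right. Place as right child of 67.
Insert 82: 82 > 43 → go right; 82 > 78 → go right. Place as right child of 78.
Insert 8: 8 < 43 → go left; 8 > 1 → go right; 8 < 10 → go left; 8 > 4 → go right; 8 > 6 → go right. Place as right child of 6.
Insert 84: 84 > 43 → go right; 84 > 78 → go right; 84 > 82 → go right. Place as right child of 82.
Insert 72: 72 > 43 → go right; 72 < 78 → go left; 72 > 46 → go right; 72 > 67 → go right; 72 < 73 → go left. Place as left child of 73.
Insert 26: 26 < 43 → go left; 26 > 1 → go right; 26 > 10 → go right. Place as right child of 10.
Insert 52: 52 > 43 → go right; 52 < 78 → go left; 52 > 46 → go right; 52 < 67 → go left. Place as left child of 67.
Insert 7: 7 < 43 → go left; 7 > 1 → go right; 7 < 10 → go left; 7 > 4 → go right; 7 > 6 → go right; 7 < 8 → go left. Place as left child of 8.

Delete 4 (two children — replace with in-order successor).
After deletion, 26's left child: none.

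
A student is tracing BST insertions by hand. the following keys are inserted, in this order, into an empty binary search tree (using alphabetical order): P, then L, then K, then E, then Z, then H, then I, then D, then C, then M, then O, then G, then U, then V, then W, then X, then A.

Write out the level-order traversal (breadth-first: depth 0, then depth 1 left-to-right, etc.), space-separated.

Insert P: tree is empty, so P becomes the root.
Insert L: L < P → go left. Place as left child of P.
Insert K: K < P → go left; K < L → go left. Place as left child of L.
Insert E: E < P → go left; E < L → go left; E < K → go left. Place as left child of K.
Insert Z: Z > P → go right. Place as right child of P.
Insert H: H < P → go left; H < L → go left; H < K → go left; H > E → go right. Place as right child of E.
Insert I: I < P → go left; I < L → go left; I < K → go left; I > E → go right; I > H → go right. Place as right child of H.
Insert D: D < P → go left; D < L → go left; D < K → go left; D < E → go left. Place as left child of E.
Insert C: C < P → go left; C < L → go left; C < K → go left; C < E → go left; C < D → go left. Place as left child of D.
Insert M: M < P → go left; M > L → go right. Place as right child of L.
Insert O: O < P → go left; O > L → go right; O > M → go right. Place as right child of M.
Insert G: G < P → go left; G < L → go left; G < K → go left; G > E → go right; G < H → go left. Place as left child of H.
Insert U: U > P → go right; U < Z → go left. Place as left child of Z.
Insert V: V > P → go right; V < Z → go left; V > U → go right. Place as right child of U.
Insert W: W > P → go right; W < Z → go left; W > U → go right; W > V → go right. Place as right child of V.
Insert X: X > P → go right; X < Z → go left; X > U → go right; X > V → go right; X > W → go right. Place as right child of W.
Insert A: A < P → go left; A < L → go left; A < K → go left; A < E → go left; A < D → go left; A < C → go left. Place as left child of C.

P L Z K M U E O V D H W C G I X A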